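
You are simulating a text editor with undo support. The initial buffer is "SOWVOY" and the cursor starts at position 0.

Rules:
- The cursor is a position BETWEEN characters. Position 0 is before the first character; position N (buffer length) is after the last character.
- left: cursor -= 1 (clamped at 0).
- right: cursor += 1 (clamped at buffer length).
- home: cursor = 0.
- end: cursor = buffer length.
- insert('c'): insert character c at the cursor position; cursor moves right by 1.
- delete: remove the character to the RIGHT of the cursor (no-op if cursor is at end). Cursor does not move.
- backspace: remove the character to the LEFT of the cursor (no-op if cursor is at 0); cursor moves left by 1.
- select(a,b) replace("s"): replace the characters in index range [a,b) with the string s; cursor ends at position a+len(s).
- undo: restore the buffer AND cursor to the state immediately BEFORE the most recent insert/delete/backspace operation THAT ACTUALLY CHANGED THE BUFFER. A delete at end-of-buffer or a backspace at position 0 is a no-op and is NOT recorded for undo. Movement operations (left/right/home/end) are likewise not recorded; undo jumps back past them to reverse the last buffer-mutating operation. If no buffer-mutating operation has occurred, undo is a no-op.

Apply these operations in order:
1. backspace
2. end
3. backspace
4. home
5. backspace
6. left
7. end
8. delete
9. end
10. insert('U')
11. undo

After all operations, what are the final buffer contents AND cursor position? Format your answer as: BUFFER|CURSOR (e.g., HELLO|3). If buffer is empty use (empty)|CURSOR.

Answer: SOWVO|5

Derivation:
After op 1 (backspace): buf='SOWVOY' cursor=0
After op 2 (end): buf='SOWVOY' cursor=6
After op 3 (backspace): buf='SOWVO' cursor=5
After op 4 (home): buf='SOWVO' cursor=0
After op 5 (backspace): buf='SOWVO' cursor=0
After op 6 (left): buf='SOWVO' cursor=0
After op 7 (end): buf='SOWVO' cursor=5
After op 8 (delete): buf='SOWVO' cursor=5
After op 9 (end): buf='SOWVO' cursor=5
After op 10 (insert('U')): buf='SOWVOU' cursor=6
After op 11 (undo): buf='SOWVO' cursor=5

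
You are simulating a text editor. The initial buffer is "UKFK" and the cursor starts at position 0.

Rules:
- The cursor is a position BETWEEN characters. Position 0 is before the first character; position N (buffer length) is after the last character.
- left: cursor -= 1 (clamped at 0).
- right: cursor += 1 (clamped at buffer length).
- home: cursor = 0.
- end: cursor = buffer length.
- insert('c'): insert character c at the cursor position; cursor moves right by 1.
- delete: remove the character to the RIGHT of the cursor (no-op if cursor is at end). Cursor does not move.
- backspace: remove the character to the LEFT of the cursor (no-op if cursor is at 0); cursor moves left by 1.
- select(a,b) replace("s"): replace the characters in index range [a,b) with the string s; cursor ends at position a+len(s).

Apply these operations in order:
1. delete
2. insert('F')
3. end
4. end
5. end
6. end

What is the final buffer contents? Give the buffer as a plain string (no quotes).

Answer: FKFK

Derivation:
After op 1 (delete): buf='KFK' cursor=0
After op 2 (insert('F')): buf='FKFK' cursor=1
After op 3 (end): buf='FKFK' cursor=4
After op 4 (end): buf='FKFK' cursor=4
After op 5 (end): buf='FKFK' cursor=4
After op 6 (end): buf='FKFK' cursor=4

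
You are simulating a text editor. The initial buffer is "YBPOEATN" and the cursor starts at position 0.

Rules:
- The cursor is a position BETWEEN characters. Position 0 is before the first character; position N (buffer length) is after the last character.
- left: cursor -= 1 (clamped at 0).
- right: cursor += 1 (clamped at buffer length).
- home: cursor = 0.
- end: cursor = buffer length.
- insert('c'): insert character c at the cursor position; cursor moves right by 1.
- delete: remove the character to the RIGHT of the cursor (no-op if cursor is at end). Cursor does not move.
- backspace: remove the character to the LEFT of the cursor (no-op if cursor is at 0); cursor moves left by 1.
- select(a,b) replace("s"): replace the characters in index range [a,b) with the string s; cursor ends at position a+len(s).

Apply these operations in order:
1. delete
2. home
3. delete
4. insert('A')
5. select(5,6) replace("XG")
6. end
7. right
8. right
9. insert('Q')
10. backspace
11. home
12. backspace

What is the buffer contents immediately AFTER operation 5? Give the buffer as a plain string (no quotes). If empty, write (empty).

After op 1 (delete): buf='BPOEATN' cursor=0
After op 2 (home): buf='BPOEATN' cursor=0
After op 3 (delete): buf='POEATN' cursor=0
After op 4 (insert('A')): buf='APOEATN' cursor=1
After op 5 (select(5,6) replace("XG")): buf='APOEAXGN' cursor=7

Answer: APOEAXGN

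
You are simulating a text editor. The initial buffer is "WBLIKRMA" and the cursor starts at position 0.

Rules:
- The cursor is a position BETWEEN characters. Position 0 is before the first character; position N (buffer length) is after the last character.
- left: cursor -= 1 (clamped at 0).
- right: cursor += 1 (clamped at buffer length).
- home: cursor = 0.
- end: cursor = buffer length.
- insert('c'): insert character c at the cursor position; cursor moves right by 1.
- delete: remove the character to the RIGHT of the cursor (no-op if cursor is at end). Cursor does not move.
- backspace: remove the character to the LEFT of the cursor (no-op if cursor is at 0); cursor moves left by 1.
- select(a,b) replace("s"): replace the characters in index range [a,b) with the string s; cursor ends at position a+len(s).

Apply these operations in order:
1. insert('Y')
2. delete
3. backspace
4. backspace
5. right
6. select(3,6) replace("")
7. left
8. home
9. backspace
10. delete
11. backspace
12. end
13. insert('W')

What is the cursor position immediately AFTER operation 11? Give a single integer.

Answer: 0

Derivation:
After op 1 (insert('Y')): buf='YWBLIKRMA' cursor=1
After op 2 (delete): buf='YBLIKRMA' cursor=1
After op 3 (backspace): buf='BLIKRMA' cursor=0
After op 4 (backspace): buf='BLIKRMA' cursor=0
After op 5 (right): buf='BLIKRMA' cursor=1
After op 6 (select(3,6) replace("")): buf='BLIA' cursor=3
After op 7 (left): buf='BLIA' cursor=2
After op 8 (home): buf='BLIA' cursor=0
After op 9 (backspace): buf='BLIA' cursor=0
After op 10 (delete): buf='LIA' cursor=0
After op 11 (backspace): buf='LIA' cursor=0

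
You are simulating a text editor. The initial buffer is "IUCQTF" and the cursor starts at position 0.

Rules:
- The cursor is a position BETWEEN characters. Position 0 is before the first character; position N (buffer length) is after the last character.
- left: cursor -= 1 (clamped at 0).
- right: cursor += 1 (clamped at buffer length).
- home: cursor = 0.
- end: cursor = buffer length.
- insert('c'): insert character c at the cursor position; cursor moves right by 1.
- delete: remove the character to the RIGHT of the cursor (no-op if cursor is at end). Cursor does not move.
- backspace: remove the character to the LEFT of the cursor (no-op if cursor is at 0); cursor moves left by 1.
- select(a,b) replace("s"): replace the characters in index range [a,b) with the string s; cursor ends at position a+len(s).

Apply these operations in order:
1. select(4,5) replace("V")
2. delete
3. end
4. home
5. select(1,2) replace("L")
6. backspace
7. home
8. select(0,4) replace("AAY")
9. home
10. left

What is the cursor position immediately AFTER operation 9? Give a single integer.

After op 1 (select(4,5) replace("V")): buf='IUCQVF' cursor=5
After op 2 (delete): buf='IUCQV' cursor=5
After op 3 (end): buf='IUCQV' cursor=5
After op 4 (home): buf='IUCQV' cursor=0
After op 5 (select(1,2) replace("L")): buf='ILCQV' cursor=2
After op 6 (backspace): buf='ICQV' cursor=1
After op 7 (home): buf='ICQV' cursor=0
After op 8 (select(0,4) replace("AAY")): buf='AAY' cursor=3
After op 9 (home): buf='AAY' cursor=0

Answer: 0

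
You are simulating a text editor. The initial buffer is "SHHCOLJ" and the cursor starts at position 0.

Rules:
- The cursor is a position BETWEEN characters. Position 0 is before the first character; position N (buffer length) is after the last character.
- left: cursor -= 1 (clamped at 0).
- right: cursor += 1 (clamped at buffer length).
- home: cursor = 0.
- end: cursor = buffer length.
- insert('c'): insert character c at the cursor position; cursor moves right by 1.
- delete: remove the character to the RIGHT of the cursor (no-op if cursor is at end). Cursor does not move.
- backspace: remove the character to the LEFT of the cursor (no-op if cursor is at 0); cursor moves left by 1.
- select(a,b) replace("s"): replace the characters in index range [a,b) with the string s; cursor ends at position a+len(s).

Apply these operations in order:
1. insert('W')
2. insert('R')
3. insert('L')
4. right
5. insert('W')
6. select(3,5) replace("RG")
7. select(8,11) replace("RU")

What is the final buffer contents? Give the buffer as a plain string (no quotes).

Answer: WRLRGHHCRU

Derivation:
After op 1 (insert('W')): buf='WSHHCOLJ' cursor=1
After op 2 (insert('R')): buf='WRSHHCOLJ' cursor=2
After op 3 (insert('L')): buf='WRLSHHCOLJ' cursor=3
After op 4 (right): buf='WRLSHHCOLJ' cursor=4
After op 5 (insert('W')): buf='WRLSWHHCOLJ' cursor=5
After op 6 (select(3,5) replace("RG")): buf='WRLRGHHCOLJ' cursor=5
After op 7 (select(8,11) replace("RU")): buf='WRLRGHHCRU' cursor=10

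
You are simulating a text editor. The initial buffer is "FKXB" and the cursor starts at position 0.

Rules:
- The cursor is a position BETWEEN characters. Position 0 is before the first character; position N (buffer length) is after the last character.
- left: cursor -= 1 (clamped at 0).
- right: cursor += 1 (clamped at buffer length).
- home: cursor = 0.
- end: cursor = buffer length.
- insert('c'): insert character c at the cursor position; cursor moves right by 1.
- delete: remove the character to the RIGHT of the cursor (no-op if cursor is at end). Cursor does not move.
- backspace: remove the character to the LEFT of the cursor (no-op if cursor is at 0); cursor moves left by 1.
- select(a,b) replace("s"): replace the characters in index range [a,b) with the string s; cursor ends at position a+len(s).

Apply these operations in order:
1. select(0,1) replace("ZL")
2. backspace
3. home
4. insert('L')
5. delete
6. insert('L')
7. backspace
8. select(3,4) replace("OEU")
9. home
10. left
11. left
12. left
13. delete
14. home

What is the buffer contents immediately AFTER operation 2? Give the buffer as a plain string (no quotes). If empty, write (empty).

After op 1 (select(0,1) replace("ZL")): buf='ZLKXB' cursor=2
After op 2 (backspace): buf='ZKXB' cursor=1

Answer: ZKXB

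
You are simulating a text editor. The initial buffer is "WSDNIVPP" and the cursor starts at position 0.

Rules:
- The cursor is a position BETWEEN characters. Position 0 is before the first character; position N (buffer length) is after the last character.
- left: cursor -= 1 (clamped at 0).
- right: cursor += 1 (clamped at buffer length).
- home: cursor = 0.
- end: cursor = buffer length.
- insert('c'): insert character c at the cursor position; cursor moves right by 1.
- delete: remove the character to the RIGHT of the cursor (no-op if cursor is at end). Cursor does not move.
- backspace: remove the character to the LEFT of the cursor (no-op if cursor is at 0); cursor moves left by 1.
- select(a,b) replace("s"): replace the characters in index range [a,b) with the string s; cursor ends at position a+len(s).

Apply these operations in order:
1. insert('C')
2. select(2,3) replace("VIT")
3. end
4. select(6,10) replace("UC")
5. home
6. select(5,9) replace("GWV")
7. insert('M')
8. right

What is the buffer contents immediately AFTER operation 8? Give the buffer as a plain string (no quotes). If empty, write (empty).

After op 1 (insert('C')): buf='CWSDNIVPP' cursor=1
After op 2 (select(2,3) replace("VIT")): buf='CWVITDNIVPP' cursor=5
After op 3 (end): buf='CWVITDNIVPP' cursor=11
After op 4 (select(6,10) replace("UC")): buf='CWVITDUCP' cursor=8
After op 5 (home): buf='CWVITDUCP' cursor=0
After op 6 (select(5,9) replace("GWV")): buf='CWVITGWV' cursor=8
After op 7 (insert('M')): buf='CWVITGWVM' cursor=9
After op 8 (right): buf='CWVITGWVM' cursor=9

Answer: CWVITGWVM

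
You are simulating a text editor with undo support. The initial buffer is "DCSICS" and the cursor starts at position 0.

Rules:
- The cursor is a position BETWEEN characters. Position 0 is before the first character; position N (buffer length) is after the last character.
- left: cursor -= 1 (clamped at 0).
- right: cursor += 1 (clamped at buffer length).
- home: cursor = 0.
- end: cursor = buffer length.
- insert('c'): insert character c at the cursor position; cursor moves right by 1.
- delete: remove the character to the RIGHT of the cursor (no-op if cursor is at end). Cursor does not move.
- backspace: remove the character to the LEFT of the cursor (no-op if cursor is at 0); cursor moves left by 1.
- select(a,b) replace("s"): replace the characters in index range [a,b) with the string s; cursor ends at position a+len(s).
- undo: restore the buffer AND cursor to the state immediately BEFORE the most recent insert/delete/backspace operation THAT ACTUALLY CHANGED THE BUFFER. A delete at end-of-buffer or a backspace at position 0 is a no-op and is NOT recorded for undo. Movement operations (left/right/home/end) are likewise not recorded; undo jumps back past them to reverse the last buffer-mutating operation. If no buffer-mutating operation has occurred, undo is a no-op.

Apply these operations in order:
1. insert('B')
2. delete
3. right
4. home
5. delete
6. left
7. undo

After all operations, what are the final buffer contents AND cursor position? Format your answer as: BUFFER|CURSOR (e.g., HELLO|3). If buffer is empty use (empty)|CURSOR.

Answer: BCSICS|0

Derivation:
After op 1 (insert('B')): buf='BDCSICS' cursor=1
After op 2 (delete): buf='BCSICS' cursor=1
After op 3 (right): buf='BCSICS' cursor=2
After op 4 (home): buf='BCSICS' cursor=0
After op 5 (delete): buf='CSICS' cursor=0
After op 6 (left): buf='CSICS' cursor=0
After op 7 (undo): buf='BCSICS' cursor=0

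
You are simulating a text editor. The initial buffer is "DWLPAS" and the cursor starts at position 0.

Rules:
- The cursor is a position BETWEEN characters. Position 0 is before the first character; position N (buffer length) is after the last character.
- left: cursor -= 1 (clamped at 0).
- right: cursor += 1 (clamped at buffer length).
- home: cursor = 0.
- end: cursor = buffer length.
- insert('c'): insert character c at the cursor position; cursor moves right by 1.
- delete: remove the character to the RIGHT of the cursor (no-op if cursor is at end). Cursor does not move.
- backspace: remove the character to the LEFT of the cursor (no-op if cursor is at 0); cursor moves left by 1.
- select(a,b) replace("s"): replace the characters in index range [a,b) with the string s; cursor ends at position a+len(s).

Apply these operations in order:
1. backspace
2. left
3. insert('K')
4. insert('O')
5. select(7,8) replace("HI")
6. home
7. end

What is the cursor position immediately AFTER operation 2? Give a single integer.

After op 1 (backspace): buf='DWLPAS' cursor=0
After op 2 (left): buf='DWLPAS' cursor=0

Answer: 0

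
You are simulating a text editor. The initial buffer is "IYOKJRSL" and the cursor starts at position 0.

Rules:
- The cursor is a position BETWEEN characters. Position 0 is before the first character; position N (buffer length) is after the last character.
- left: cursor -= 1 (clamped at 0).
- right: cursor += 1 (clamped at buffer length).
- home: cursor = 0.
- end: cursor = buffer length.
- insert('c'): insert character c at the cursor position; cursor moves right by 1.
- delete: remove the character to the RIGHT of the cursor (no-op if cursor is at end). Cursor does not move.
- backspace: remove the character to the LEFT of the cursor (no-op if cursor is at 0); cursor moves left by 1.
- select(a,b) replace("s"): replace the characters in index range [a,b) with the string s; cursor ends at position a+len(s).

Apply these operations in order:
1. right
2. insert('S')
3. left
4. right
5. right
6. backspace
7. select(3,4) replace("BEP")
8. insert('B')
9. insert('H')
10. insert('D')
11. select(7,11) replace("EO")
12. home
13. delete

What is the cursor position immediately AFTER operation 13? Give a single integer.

Answer: 0

Derivation:
After op 1 (right): buf='IYOKJRSL' cursor=1
After op 2 (insert('S')): buf='ISYOKJRSL' cursor=2
After op 3 (left): buf='ISYOKJRSL' cursor=1
After op 4 (right): buf='ISYOKJRSL' cursor=2
After op 5 (right): buf='ISYOKJRSL' cursor=3
After op 6 (backspace): buf='ISOKJRSL' cursor=2
After op 7 (select(3,4) replace("BEP")): buf='ISOBEPJRSL' cursor=6
After op 8 (insert('B')): buf='ISOBEPBJRSL' cursor=7
After op 9 (insert('H')): buf='ISOBEPBHJRSL' cursor=8
After op 10 (insert('D')): buf='ISOBEPBHDJRSL' cursor=9
After op 11 (select(7,11) replace("EO")): buf='ISOBEPBEOSL' cursor=9
After op 12 (home): buf='ISOBEPBEOSL' cursor=0
After op 13 (delete): buf='SOBEPBEOSL' cursor=0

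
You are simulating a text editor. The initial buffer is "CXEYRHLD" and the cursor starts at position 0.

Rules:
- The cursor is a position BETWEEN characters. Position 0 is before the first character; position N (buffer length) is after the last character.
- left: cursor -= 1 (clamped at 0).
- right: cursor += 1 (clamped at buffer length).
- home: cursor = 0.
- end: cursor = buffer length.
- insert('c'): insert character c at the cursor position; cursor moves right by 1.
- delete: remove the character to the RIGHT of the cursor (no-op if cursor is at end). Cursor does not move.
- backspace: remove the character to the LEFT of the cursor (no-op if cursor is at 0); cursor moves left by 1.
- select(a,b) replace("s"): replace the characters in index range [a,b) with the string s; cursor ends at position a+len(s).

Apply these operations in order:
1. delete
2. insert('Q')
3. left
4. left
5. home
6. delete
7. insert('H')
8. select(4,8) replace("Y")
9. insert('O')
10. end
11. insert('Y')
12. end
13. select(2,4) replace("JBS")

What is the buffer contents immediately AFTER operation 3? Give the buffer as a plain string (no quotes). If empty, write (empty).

After op 1 (delete): buf='XEYRHLD' cursor=0
After op 2 (insert('Q')): buf='QXEYRHLD' cursor=1
After op 3 (left): buf='QXEYRHLD' cursor=0

Answer: QXEYRHLD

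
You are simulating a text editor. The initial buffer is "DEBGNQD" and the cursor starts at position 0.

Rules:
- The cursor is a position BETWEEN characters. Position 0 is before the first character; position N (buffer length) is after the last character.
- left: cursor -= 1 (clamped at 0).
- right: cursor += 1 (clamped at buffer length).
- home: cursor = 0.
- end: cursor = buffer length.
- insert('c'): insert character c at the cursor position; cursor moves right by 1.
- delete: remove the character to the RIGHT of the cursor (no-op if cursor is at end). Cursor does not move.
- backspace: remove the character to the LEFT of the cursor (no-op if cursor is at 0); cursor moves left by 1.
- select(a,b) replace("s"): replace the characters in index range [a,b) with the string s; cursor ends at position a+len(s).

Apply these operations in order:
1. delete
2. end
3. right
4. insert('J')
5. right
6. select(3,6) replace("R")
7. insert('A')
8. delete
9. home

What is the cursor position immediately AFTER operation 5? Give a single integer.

Answer: 7

Derivation:
After op 1 (delete): buf='EBGNQD' cursor=0
After op 2 (end): buf='EBGNQD' cursor=6
After op 3 (right): buf='EBGNQD' cursor=6
After op 4 (insert('J')): buf='EBGNQDJ' cursor=7
After op 5 (right): buf='EBGNQDJ' cursor=7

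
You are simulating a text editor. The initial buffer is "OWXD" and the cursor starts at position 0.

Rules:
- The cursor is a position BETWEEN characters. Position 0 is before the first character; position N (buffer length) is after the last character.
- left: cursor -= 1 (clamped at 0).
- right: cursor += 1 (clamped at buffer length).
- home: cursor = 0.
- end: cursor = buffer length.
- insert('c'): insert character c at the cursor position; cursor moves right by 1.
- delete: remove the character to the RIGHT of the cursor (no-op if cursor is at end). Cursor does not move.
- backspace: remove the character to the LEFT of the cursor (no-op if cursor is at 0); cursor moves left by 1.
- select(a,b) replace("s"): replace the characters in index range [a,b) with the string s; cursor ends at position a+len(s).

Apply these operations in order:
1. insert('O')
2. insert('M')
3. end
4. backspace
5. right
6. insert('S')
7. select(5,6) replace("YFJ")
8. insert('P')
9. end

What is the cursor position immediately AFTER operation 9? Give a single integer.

Answer: 9

Derivation:
After op 1 (insert('O')): buf='OOWXD' cursor=1
After op 2 (insert('M')): buf='OMOWXD' cursor=2
After op 3 (end): buf='OMOWXD' cursor=6
After op 4 (backspace): buf='OMOWX' cursor=5
After op 5 (right): buf='OMOWX' cursor=5
After op 6 (insert('S')): buf='OMOWXS' cursor=6
After op 7 (select(5,6) replace("YFJ")): buf='OMOWXYFJ' cursor=8
After op 8 (insert('P')): buf='OMOWXYFJP' cursor=9
After op 9 (end): buf='OMOWXYFJP' cursor=9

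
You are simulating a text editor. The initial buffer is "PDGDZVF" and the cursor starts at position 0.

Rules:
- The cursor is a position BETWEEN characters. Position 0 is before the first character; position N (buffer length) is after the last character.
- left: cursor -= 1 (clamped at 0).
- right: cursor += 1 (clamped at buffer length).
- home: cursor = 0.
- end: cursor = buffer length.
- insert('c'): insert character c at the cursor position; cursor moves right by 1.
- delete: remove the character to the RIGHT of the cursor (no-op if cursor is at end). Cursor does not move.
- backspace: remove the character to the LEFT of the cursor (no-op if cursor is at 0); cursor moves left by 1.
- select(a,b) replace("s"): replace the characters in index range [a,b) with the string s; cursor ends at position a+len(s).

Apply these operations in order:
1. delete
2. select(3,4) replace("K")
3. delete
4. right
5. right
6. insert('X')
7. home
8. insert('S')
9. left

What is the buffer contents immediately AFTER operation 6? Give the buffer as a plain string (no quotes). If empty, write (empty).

After op 1 (delete): buf='DGDZVF' cursor=0
After op 2 (select(3,4) replace("K")): buf='DGDKVF' cursor=4
After op 3 (delete): buf='DGDKF' cursor=4
After op 4 (right): buf='DGDKF' cursor=5
After op 5 (right): buf='DGDKF' cursor=5
After op 6 (insert('X')): buf='DGDKFX' cursor=6

Answer: DGDKFX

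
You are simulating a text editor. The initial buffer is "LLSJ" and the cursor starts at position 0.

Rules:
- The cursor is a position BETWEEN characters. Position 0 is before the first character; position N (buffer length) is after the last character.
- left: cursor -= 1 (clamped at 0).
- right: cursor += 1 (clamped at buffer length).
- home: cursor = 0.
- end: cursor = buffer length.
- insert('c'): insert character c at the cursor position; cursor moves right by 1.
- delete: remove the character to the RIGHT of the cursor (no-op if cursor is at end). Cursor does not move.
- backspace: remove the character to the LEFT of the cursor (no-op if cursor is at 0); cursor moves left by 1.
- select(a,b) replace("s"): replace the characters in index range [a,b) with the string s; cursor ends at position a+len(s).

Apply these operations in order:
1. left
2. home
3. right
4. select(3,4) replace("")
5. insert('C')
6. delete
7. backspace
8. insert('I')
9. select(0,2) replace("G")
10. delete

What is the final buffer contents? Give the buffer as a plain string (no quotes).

Answer: GI

Derivation:
After op 1 (left): buf='LLSJ' cursor=0
After op 2 (home): buf='LLSJ' cursor=0
After op 3 (right): buf='LLSJ' cursor=1
After op 4 (select(3,4) replace("")): buf='LLS' cursor=3
After op 5 (insert('C')): buf='LLSC' cursor=4
After op 6 (delete): buf='LLSC' cursor=4
After op 7 (backspace): buf='LLS' cursor=3
After op 8 (insert('I')): buf='LLSI' cursor=4
After op 9 (select(0,2) replace("G")): buf='GSI' cursor=1
After op 10 (delete): buf='GI' cursor=1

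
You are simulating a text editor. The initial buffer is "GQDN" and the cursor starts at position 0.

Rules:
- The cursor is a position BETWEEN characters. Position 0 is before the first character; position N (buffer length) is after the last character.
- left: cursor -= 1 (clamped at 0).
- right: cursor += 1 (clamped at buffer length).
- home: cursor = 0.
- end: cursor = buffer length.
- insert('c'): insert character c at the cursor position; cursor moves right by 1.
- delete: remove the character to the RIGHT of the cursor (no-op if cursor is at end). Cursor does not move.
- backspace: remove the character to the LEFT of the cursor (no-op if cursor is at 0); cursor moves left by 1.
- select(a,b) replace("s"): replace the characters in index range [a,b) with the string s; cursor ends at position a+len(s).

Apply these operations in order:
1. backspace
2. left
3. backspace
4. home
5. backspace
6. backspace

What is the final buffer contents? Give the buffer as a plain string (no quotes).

Answer: GQDN

Derivation:
After op 1 (backspace): buf='GQDN' cursor=0
After op 2 (left): buf='GQDN' cursor=0
After op 3 (backspace): buf='GQDN' cursor=0
After op 4 (home): buf='GQDN' cursor=0
After op 5 (backspace): buf='GQDN' cursor=0
After op 6 (backspace): buf='GQDN' cursor=0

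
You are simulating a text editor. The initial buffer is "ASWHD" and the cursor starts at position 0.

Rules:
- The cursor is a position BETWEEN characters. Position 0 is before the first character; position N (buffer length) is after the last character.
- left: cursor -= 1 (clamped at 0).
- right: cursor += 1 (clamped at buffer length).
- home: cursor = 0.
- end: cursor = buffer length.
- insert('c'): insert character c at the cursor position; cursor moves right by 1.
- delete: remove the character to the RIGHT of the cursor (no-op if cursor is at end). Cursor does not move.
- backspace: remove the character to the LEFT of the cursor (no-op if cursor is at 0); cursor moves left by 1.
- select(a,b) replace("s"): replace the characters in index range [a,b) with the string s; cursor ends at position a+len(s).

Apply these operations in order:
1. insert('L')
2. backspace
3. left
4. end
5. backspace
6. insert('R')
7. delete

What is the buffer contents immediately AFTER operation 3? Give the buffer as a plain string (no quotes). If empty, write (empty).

After op 1 (insert('L')): buf='LASWHD' cursor=1
After op 2 (backspace): buf='ASWHD' cursor=0
After op 3 (left): buf='ASWHD' cursor=0

Answer: ASWHD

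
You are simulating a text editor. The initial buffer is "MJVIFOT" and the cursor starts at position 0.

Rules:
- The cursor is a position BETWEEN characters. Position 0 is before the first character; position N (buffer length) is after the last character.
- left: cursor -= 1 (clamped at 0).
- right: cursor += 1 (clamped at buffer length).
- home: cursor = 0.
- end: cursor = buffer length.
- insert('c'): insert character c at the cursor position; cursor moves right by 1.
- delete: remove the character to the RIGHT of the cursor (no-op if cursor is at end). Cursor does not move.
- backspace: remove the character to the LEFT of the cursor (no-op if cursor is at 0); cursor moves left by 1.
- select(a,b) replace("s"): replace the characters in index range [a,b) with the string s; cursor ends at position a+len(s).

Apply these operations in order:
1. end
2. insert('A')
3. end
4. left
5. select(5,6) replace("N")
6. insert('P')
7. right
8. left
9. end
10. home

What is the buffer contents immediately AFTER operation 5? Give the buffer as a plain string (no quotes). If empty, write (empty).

After op 1 (end): buf='MJVIFOT' cursor=7
After op 2 (insert('A')): buf='MJVIFOTA' cursor=8
After op 3 (end): buf='MJVIFOTA' cursor=8
After op 4 (left): buf='MJVIFOTA' cursor=7
After op 5 (select(5,6) replace("N")): buf='MJVIFNTA' cursor=6

Answer: MJVIFNTA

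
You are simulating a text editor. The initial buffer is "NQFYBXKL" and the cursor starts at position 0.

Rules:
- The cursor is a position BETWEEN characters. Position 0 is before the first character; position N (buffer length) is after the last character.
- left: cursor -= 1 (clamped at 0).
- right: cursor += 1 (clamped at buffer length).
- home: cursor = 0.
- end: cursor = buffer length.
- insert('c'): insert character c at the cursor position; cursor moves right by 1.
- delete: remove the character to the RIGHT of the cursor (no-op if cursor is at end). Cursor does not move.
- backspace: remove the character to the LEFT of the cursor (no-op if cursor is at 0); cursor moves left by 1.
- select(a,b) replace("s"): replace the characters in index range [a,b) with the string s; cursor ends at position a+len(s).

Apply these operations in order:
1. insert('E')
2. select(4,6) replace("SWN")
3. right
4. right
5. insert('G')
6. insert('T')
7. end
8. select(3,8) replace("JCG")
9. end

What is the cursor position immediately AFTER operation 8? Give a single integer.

Answer: 6

Derivation:
After op 1 (insert('E')): buf='ENQFYBXKL' cursor=1
After op 2 (select(4,6) replace("SWN")): buf='ENQFSWNXKL' cursor=7
After op 3 (right): buf='ENQFSWNXKL' cursor=8
After op 4 (right): buf='ENQFSWNXKL' cursor=9
After op 5 (insert('G')): buf='ENQFSWNXKGL' cursor=10
After op 6 (insert('T')): buf='ENQFSWNXKGTL' cursor=11
After op 7 (end): buf='ENQFSWNXKGTL' cursor=12
After op 8 (select(3,8) replace("JCG")): buf='ENQJCGKGTL' cursor=6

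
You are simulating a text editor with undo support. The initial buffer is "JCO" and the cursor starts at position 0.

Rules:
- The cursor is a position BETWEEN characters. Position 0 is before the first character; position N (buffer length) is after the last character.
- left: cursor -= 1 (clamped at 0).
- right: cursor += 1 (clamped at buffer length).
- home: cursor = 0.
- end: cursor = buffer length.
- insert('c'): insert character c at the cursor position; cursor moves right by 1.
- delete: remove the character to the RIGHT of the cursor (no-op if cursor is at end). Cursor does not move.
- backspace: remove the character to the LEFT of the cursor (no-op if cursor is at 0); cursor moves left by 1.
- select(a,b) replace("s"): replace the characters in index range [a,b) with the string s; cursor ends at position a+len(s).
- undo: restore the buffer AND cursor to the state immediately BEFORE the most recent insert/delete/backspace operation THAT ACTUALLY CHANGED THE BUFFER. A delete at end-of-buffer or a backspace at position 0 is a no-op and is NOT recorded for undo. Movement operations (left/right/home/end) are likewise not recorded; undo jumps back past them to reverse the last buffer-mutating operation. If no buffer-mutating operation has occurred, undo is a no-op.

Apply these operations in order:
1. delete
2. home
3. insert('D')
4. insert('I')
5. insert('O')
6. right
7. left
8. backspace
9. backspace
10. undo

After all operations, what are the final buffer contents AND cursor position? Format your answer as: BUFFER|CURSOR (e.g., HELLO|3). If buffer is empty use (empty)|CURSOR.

After op 1 (delete): buf='CO' cursor=0
After op 2 (home): buf='CO' cursor=0
After op 3 (insert('D')): buf='DCO' cursor=1
After op 4 (insert('I')): buf='DICO' cursor=2
After op 5 (insert('O')): buf='DIOCO' cursor=3
After op 6 (right): buf='DIOCO' cursor=4
After op 7 (left): buf='DIOCO' cursor=3
After op 8 (backspace): buf='DICO' cursor=2
After op 9 (backspace): buf='DCO' cursor=1
After op 10 (undo): buf='DICO' cursor=2

Answer: DICO|2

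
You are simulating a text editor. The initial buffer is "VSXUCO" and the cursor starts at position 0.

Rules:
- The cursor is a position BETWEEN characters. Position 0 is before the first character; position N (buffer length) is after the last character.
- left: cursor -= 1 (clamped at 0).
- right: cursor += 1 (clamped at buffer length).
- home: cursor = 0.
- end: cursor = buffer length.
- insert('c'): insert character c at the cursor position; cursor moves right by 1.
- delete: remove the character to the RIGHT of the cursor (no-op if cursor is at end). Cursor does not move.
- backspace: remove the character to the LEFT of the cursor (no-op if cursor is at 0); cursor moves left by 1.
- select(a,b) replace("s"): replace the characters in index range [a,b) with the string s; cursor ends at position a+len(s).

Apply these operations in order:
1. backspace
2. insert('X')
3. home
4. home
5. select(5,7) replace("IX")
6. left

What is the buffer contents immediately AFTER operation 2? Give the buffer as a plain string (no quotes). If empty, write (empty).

Answer: XVSXUCO

Derivation:
After op 1 (backspace): buf='VSXUCO' cursor=0
After op 2 (insert('X')): buf='XVSXUCO' cursor=1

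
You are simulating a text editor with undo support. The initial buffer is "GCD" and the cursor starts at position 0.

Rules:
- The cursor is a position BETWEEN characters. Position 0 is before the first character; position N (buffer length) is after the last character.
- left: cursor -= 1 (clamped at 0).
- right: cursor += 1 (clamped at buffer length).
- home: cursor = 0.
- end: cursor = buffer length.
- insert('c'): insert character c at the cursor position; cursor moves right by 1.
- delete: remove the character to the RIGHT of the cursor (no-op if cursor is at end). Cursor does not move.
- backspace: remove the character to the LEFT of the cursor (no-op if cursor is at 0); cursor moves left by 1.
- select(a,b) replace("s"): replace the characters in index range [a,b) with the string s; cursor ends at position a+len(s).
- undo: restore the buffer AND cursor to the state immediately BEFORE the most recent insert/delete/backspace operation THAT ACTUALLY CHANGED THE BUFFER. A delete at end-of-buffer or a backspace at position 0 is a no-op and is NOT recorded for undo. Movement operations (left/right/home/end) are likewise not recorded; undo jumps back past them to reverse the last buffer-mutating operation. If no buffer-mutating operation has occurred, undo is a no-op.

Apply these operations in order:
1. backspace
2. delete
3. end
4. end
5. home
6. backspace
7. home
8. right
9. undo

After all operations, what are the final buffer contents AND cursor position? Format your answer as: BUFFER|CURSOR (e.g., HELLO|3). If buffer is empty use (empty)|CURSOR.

Answer: GCD|0

Derivation:
After op 1 (backspace): buf='GCD' cursor=0
After op 2 (delete): buf='CD' cursor=0
After op 3 (end): buf='CD' cursor=2
After op 4 (end): buf='CD' cursor=2
After op 5 (home): buf='CD' cursor=0
After op 6 (backspace): buf='CD' cursor=0
After op 7 (home): buf='CD' cursor=0
After op 8 (right): buf='CD' cursor=1
After op 9 (undo): buf='GCD' cursor=0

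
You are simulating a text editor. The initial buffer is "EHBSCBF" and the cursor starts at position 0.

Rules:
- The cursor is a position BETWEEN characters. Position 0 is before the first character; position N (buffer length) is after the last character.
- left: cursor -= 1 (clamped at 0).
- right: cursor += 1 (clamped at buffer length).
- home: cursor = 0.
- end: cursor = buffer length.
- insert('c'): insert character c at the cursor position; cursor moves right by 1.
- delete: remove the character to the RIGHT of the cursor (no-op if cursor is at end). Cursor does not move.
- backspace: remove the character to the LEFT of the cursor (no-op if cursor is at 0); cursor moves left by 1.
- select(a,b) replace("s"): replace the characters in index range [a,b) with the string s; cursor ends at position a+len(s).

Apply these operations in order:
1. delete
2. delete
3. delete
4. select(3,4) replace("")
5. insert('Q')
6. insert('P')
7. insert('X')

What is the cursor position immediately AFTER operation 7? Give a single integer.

Answer: 6

Derivation:
After op 1 (delete): buf='HBSCBF' cursor=0
After op 2 (delete): buf='BSCBF' cursor=0
After op 3 (delete): buf='SCBF' cursor=0
After op 4 (select(3,4) replace("")): buf='SCB' cursor=3
After op 5 (insert('Q')): buf='SCBQ' cursor=4
After op 6 (insert('P')): buf='SCBQP' cursor=5
After op 7 (insert('X')): buf='SCBQPX' cursor=6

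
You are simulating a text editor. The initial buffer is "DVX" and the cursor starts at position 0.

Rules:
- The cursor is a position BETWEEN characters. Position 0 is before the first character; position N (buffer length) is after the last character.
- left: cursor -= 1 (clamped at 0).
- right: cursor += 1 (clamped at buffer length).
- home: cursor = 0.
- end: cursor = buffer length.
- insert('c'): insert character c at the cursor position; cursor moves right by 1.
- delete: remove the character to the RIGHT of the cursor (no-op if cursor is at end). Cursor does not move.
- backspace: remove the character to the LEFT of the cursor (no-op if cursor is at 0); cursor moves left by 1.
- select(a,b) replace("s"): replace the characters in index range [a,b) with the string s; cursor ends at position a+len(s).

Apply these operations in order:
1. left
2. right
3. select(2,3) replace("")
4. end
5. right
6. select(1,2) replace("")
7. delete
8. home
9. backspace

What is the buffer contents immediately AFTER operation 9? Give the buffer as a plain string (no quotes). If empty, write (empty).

Answer: D

Derivation:
After op 1 (left): buf='DVX' cursor=0
After op 2 (right): buf='DVX' cursor=1
After op 3 (select(2,3) replace("")): buf='DV' cursor=2
After op 4 (end): buf='DV' cursor=2
After op 5 (right): buf='DV' cursor=2
After op 6 (select(1,2) replace("")): buf='D' cursor=1
After op 7 (delete): buf='D' cursor=1
After op 8 (home): buf='D' cursor=0
After op 9 (backspace): buf='D' cursor=0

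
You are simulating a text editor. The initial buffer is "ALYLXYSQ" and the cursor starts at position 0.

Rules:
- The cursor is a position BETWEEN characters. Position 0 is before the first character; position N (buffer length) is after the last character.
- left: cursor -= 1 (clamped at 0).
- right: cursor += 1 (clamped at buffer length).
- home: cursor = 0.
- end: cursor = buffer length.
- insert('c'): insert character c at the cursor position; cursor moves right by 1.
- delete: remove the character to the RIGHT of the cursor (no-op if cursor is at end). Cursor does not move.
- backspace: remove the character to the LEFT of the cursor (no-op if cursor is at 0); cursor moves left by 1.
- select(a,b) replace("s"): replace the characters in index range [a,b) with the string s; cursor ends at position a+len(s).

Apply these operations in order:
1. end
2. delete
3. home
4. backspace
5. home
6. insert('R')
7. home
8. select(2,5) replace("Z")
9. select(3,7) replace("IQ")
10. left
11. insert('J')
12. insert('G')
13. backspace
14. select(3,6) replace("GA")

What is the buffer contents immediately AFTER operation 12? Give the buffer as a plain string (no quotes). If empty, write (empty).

After op 1 (end): buf='ALYLXYSQ' cursor=8
After op 2 (delete): buf='ALYLXYSQ' cursor=8
After op 3 (home): buf='ALYLXYSQ' cursor=0
After op 4 (backspace): buf='ALYLXYSQ' cursor=0
After op 5 (home): buf='ALYLXYSQ' cursor=0
After op 6 (insert('R')): buf='RALYLXYSQ' cursor=1
After op 7 (home): buf='RALYLXYSQ' cursor=0
After op 8 (select(2,5) replace("Z")): buf='RAZXYSQ' cursor=3
After op 9 (select(3,7) replace("IQ")): buf='RAZIQ' cursor=5
After op 10 (left): buf='RAZIQ' cursor=4
After op 11 (insert('J')): buf='RAZIJQ' cursor=5
After op 12 (insert('G')): buf='RAZIJGQ' cursor=6

Answer: RAZIJGQ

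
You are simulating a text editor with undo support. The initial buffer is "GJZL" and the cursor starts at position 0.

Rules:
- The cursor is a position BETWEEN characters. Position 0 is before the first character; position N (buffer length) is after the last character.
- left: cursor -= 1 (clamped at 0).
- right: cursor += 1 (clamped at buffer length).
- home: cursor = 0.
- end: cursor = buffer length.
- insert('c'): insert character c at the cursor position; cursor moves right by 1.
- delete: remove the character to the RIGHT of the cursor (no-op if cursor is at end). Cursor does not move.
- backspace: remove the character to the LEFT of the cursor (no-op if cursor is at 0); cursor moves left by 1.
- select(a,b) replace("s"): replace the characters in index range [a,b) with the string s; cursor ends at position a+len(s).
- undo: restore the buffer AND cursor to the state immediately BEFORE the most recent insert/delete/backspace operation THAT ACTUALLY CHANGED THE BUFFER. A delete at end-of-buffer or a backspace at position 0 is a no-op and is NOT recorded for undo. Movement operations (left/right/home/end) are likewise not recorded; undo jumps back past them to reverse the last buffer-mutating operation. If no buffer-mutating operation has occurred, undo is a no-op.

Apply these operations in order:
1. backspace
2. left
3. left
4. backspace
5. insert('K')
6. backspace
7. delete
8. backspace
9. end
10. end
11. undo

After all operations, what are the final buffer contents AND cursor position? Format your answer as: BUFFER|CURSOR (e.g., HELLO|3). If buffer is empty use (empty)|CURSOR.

Answer: GJZL|0

Derivation:
After op 1 (backspace): buf='GJZL' cursor=0
After op 2 (left): buf='GJZL' cursor=0
After op 3 (left): buf='GJZL' cursor=0
After op 4 (backspace): buf='GJZL' cursor=0
After op 5 (insert('K')): buf='KGJZL' cursor=1
After op 6 (backspace): buf='GJZL' cursor=0
After op 7 (delete): buf='JZL' cursor=0
After op 8 (backspace): buf='JZL' cursor=0
After op 9 (end): buf='JZL' cursor=3
After op 10 (end): buf='JZL' cursor=3
After op 11 (undo): buf='GJZL' cursor=0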